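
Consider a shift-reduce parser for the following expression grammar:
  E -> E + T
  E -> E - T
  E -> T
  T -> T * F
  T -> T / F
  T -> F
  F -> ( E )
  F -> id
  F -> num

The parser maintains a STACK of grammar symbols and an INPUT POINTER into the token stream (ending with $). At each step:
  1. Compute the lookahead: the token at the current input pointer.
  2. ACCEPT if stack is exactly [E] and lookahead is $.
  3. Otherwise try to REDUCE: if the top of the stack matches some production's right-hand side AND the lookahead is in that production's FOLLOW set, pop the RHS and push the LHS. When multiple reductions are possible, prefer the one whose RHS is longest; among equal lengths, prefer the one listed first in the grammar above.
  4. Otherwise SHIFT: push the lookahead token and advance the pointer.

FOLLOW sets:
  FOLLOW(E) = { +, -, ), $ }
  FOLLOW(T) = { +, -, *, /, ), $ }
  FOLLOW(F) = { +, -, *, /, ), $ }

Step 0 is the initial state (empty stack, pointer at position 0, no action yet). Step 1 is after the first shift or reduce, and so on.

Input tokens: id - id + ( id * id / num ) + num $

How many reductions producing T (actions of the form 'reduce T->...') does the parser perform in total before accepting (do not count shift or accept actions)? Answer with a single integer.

Step 1: shift id. Stack=[id] ptr=1 lookahead=- remaining=[- id + ( id * id / num ) + num $]
Step 2: reduce F->id. Stack=[F] ptr=1 lookahead=- remaining=[- id + ( id * id / num ) + num $]
Step 3: reduce T->F. Stack=[T] ptr=1 lookahead=- remaining=[- id + ( id * id / num ) + num $]
Step 4: reduce E->T. Stack=[E] ptr=1 lookahead=- remaining=[- id + ( id * id / num ) + num $]
Step 5: shift -. Stack=[E -] ptr=2 lookahead=id remaining=[id + ( id * id / num ) + num $]
Step 6: shift id. Stack=[E - id] ptr=3 lookahead=+ remaining=[+ ( id * id / num ) + num $]
Step 7: reduce F->id. Stack=[E - F] ptr=3 lookahead=+ remaining=[+ ( id * id / num ) + num $]
Step 8: reduce T->F. Stack=[E - T] ptr=3 lookahead=+ remaining=[+ ( id * id / num ) + num $]
Step 9: reduce E->E - T. Stack=[E] ptr=3 lookahead=+ remaining=[+ ( id * id / num ) + num $]
Step 10: shift +. Stack=[E +] ptr=4 lookahead=( remaining=[( id * id / num ) + num $]
Step 11: shift (. Stack=[E + (] ptr=5 lookahead=id remaining=[id * id / num ) + num $]
Step 12: shift id. Stack=[E + ( id] ptr=6 lookahead=* remaining=[* id / num ) + num $]
Step 13: reduce F->id. Stack=[E + ( F] ptr=6 lookahead=* remaining=[* id / num ) + num $]
Step 14: reduce T->F. Stack=[E + ( T] ptr=6 lookahead=* remaining=[* id / num ) + num $]
Step 15: shift *. Stack=[E + ( T *] ptr=7 lookahead=id remaining=[id / num ) + num $]
Step 16: shift id. Stack=[E + ( T * id] ptr=8 lookahead=/ remaining=[/ num ) + num $]
Step 17: reduce F->id. Stack=[E + ( T * F] ptr=8 lookahead=/ remaining=[/ num ) + num $]
Step 18: reduce T->T * F. Stack=[E + ( T] ptr=8 lookahead=/ remaining=[/ num ) + num $]
Step 19: shift /. Stack=[E + ( T /] ptr=9 lookahead=num remaining=[num ) + num $]
Step 20: shift num. Stack=[E + ( T / num] ptr=10 lookahead=) remaining=[) + num $]
Step 21: reduce F->num. Stack=[E + ( T / F] ptr=10 lookahead=) remaining=[) + num $]
Step 22: reduce T->T / F. Stack=[E + ( T] ptr=10 lookahead=) remaining=[) + num $]
Step 23: reduce E->T. Stack=[E + ( E] ptr=10 lookahead=) remaining=[) + num $]
Step 24: shift ). Stack=[E + ( E )] ptr=11 lookahead=+ remaining=[+ num $]
Step 25: reduce F->( E ). Stack=[E + F] ptr=11 lookahead=+ remaining=[+ num $]
Step 26: reduce T->F. Stack=[E + T] ptr=11 lookahead=+ remaining=[+ num $]
Step 27: reduce E->E + T. Stack=[E] ptr=11 lookahead=+ remaining=[+ num $]
Step 28: shift +. Stack=[E +] ptr=12 lookahead=num remaining=[num $]
Step 29: shift num. Stack=[E + num] ptr=13 lookahead=$ remaining=[$]
Step 30: reduce F->num. Stack=[E + F] ptr=13 lookahead=$ remaining=[$]
Step 31: reduce T->F. Stack=[E + T] ptr=13 lookahead=$ remaining=[$]
Step 32: reduce E->E + T. Stack=[E] ptr=13 lookahead=$ remaining=[$]
Step 33: accept. Stack=[E] ptr=13 lookahead=$ remaining=[$]

Answer: 7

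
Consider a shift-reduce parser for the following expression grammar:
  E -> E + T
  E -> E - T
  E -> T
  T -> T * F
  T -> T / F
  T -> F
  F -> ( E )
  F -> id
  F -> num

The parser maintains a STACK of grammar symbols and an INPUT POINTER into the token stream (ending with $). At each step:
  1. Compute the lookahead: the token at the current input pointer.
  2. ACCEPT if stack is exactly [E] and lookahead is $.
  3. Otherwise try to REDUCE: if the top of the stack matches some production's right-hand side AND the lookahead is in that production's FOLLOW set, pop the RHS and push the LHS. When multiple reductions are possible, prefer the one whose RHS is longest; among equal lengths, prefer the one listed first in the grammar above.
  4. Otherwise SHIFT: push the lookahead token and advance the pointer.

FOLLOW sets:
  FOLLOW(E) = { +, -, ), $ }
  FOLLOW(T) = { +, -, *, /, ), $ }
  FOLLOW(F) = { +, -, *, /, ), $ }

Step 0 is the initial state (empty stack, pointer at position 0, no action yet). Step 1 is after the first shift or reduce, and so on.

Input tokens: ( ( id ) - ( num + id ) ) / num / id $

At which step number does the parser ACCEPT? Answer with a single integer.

Step 1: shift (. Stack=[(] ptr=1 lookahead=( remaining=[( id ) - ( num + id ) ) / num / id $]
Step 2: shift (. Stack=[( (] ptr=2 lookahead=id remaining=[id ) - ( num + id ) ) / num / id $]
Step 3: shift id. Stack=[( ( id] ptr=3 lookahead=) remaining=[) - ( num + id ) ) / num / id $]
Step 4: reduce F->id. Stack=[( ( F] ptr=3 lookahead=) remaining=[) - ( num + id ) ) / num / id $]
Step 5: reduce T->F. Stack=[( ( T] ptr=3 lookahead=) remaining=[) - ( num + id ) ) / num / id $]
Step 6: reduce E->T. Stack=[( ( E] ptr=3 lookahead=) remaining=[) - ( num + id ) ) / num / id $]
Step 7: shift ). Stack=[( ( E )] ptr=4 lookahead=- remaining=[- ( num + id ) ) / num / id $]
Step 8: reduce F->( E ). Stack=[( F] ptr=4 lookahead=- remaining=[- ( num + id ) ) / num / id $]
Step 9: reduce T->F. Stack=[( T] ptr=4 lookahead=- remaining=[- ( num + id ) ) / num / id $]
Step 10: reduce E->T. Stack=[( E] ptr=4 lookahead=- remaining=[- ( num + id ) ) / num / id $]
Step 11: shift -. Stack=[( E -] ptr=5 lookahead=( remaining=[( num + id ) ) / num / id $]
Step 12: shift (. Stack=[( E - (] ptr=6 lookahead=num remaining=[num + id ) ) / num / id $]
Step 13: shift num. Stack=[( E - ( num] ptr=7 lookahead=+ remaining=[+ id ) ) / num / id $]
Step 14: reduce F->num. Stack=[( E - ( F] ptr=7 lookahead=+ remaining=[+ id ) ) / num / id $]
Step 15: reduce T->F. Stack=[( E - ( T] ptr=7 lookahead=+ remaining=[+ id ) ) / num / id $]
Step 16: reduce E->T. Stack=[( E - ( E] ptr=7 lookahead=+ remaining=[+ id ) ) / num / id $]
Step 17: shift +. Stack=[( E - ( E +] ptr=8 lookahead=id remaining=[id ) ) / num / id $]
Step 18: shift id. Stack=[( E - ( E + id] ptr=9 lookahead=) remaining=[) ) / num / id $]
Step 19: reduce F->id. Stack=[( E - ( E + F] ptr=9 lookahead=) remaining=[) ) / num / id $]
Step 20: reduce T->F. Stack=[( E - ( E + T] ptr=9 lookahead=) remaining=[) ) / num / id $]
Step 21: reduce E->E + T. Stack=[( E - ( E] ptr=9 lookahead=) remaining=[) ) / num / id $]
Step 22: shift ). Stack=[( E - ( E )] ptr=10 lookahead=) remaining=[) / num / id $]
Step 23: reduce F->( E ). Stack=[( E - F] ptr=10 lookahead=) remaining=[) / num / id $]
Step 24: reduce T->F. Stack=[( E - T] ptr=10 lookahead=) remaining=[) / num / id $]
Step 25: reduce E->E - T. Stack=[( E] ptr=10 lookahead=) remaining=[) / num / id $]
Step 26: shift ). Stack=[( E )] ptr=11 lookahead=/ remaining=[/ num / id $]
Step 27: reduce F->( E ). Stack=[F] ptr=11 lookahead=/ remaining=[/ num / id $]
Step 28: reduce T->F. Stack=[T] ptr=11 lookahead=/ remaining=[/ num / id $]
Step 29: shift /. Stack=[T /] ptr=12 lookahead=num remaining=[num / id $]
Step 30: shift num. Stack=[T / num] ptr=13 lookahead=/ remaining=[/ id $]
Step 31: reduce F->num. Stack=[T / F] ptr=13 lookahead=/ remaining=[/ id $]
Step 32: reduce T->T / F. Stack=[T] ptr=13 lookahead=/ remaining=[/ id $]
Step 33: shift /. Stack=[T /] ptr=14 lookahead=id remaining=[id $]
Step 34: shift id. Stack=[T / id] ptr=15 lookahead=$ remaining=[$]
Step 35: reduce F->id. Stack=[T / F] ptr=15 lookahead=$ remaining=[$]
Step 36: reduce T->T / F. Stack=[T] ptr=15 lookahead=$ remaining=[$]
Step 37: reduce E->T. Stack=[E] ptr=15 lookahead=$ remaining=[$]
Step 38: accept. Stack=[E] ptr=15 lookahead=$ remaining=[$]

Answer: 38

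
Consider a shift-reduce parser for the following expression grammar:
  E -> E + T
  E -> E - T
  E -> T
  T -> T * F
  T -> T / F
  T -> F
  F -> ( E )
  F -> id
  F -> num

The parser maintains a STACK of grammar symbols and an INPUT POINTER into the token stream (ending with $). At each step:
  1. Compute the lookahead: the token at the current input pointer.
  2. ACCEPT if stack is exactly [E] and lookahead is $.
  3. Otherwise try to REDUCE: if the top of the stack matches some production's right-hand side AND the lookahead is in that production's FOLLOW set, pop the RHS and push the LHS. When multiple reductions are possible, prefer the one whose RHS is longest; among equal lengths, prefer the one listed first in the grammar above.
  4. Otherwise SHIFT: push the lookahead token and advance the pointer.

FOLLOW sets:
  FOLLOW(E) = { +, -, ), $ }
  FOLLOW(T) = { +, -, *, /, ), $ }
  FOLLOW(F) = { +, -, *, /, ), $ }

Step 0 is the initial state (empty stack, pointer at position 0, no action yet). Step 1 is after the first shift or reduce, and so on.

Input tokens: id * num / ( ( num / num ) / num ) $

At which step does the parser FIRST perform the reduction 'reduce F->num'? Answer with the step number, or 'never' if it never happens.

Answer: 6

Derivation:
Step 1: shift id. Stack=[id] ptr=1 lookahead=* remaining=[* num / ( ( num / num ) / num ) $]
Step 2: reduce F->id. Stack=[F] ptr=1 lookahead=* remaining=[* num / ( ( num / num ) / num ) $]
Step 3: reduce T->F. Stack=[T] ptr=1 lookahead=* remaining=[* num / ( ( num / num ) / num ) $]
Step 4: shift *. Stack=[T *] ptr=2 lookahead=num remaining=[num / ( ( num / num ) / num ) $]
Step 5: shift num. Stack=[T * num] ptr=3 lookahead=/ remaining=[/ ( ( num / num ) / num ) $]
Step 6: reduce F->num. Stack=[T * F] ptr=3 lookahead=/ remaining=[/ ( ( num / num ) / num ) $]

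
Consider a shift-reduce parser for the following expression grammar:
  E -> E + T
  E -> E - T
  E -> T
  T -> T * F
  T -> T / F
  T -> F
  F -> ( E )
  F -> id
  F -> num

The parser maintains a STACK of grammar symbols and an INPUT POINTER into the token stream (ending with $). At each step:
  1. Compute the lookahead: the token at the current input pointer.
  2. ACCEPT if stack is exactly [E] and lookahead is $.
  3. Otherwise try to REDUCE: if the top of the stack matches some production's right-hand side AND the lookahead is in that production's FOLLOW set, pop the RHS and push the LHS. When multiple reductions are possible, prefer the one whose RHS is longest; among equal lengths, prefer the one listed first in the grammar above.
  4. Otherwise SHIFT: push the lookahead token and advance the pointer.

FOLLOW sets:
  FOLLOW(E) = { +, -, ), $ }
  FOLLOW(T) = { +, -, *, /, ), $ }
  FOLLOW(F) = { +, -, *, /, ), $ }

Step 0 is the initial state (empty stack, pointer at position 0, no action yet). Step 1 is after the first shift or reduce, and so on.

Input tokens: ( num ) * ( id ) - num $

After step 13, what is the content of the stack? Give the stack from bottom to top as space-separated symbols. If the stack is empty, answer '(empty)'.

Answer: T * ( T

Derivation:
Step 1: shift (. Stack=[(] ptr=1 lookahead=num remaining=[num ) * ( id ) - num $]
Step 2: shift num. Stack=[( num] ptr=2 lookahead=) remaining=[) * ( id ) - num $]
Step 3: reduce F->num. Stack=[( F] ptr=2 lookahead=) remaining=[) * ( id ) - num $]
Step 4: reduce T->F. Stack=[( T] ptr=2 lookahead=) remaining=[) * ( id ) - num $]
Step 5: reduce E->T. Stack=[( E] ptr=2 lookahead=) remaining=[) * ( id ) - num $]
Step 6: shift ). Stack=[( E )] ptr=3 lookahead=* remaining=[* ( id ) - num $]
Step 7: reduce F->( E ). Stack=[F] ptr=3 lookahead=* remaining=[* ( id ) - num $]
Step 8: reduce T->F. Stack=[T] ptr=3 lookahead=* remaining=[* ( id ) - num $]
Step 9: shift *. Stack=[T *] ptr=4 lookahead=( remaining=[( id ) - num $]
Step 10: shift (. Stack=[T * (] ptr=5 lookahead=id remaining=[id ) - num $]
Step 11: shift id. Stack=[T * ( id] ptr=6 lookahead=) remaining=[) - num $]
Step 12: reduce F->id. Stack=[T * ( F] ptr=6 lookahead=) remaining=[) - num $]
Step 13: reduce T->F. Stack=[T * ( T] ptr=6 lookahead=) remaining=[) - num $]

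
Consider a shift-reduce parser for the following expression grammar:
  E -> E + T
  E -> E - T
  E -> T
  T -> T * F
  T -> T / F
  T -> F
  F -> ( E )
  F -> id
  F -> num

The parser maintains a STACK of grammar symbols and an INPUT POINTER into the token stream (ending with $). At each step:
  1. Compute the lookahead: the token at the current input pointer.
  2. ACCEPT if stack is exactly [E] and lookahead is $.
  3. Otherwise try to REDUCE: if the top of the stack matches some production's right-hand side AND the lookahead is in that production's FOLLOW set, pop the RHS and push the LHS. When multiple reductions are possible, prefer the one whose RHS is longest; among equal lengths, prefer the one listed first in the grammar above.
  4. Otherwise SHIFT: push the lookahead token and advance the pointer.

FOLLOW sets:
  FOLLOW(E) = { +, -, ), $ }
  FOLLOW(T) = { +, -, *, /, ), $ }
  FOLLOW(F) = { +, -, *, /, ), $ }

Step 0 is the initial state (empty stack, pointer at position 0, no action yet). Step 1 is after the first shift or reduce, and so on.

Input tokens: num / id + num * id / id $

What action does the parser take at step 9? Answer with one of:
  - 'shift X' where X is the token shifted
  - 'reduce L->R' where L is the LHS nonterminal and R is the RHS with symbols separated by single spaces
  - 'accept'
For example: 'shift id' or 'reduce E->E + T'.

Step 1: shift num. Stack=[num] ptr=1 lookahead=/ remaining=[/ id + num * id / id $]
Step 2: reduce F->num. Stack=[F] ptr=1 lookahead=/ remaining=[/ id + num * id / id $]
Step 3: reduce T->F. Stack=[T] ptr=1 lookahead=/ remaining=[/ id + num * id / id $]
Step 4: shift /. Stack=[T /] ptr=2 lookahead=id remaining=[id + num * id / id $]
Step 5: shift id. Stack=[T / id] ptr=3 lookahead=+ remaining=[+ num * id / id $]
Step 6: reduce F->id. Stack=[T / F] ptr=3 lookahead=+ remaining=[+ num * id / id $]
Step 7: reduce T->T / F. Stack=[T] ptr=3 lookahead=+ remaining=[+ num * id / id $]
Step 8: reduce E->T. Stack=[E] ptr=3 lookahead=+ remaining=[+ num * id / id $]
Step 9: shift +. Stack=[E +] ptr=4 lookahead=num remaining=[num * id / id $]

Answer: shift +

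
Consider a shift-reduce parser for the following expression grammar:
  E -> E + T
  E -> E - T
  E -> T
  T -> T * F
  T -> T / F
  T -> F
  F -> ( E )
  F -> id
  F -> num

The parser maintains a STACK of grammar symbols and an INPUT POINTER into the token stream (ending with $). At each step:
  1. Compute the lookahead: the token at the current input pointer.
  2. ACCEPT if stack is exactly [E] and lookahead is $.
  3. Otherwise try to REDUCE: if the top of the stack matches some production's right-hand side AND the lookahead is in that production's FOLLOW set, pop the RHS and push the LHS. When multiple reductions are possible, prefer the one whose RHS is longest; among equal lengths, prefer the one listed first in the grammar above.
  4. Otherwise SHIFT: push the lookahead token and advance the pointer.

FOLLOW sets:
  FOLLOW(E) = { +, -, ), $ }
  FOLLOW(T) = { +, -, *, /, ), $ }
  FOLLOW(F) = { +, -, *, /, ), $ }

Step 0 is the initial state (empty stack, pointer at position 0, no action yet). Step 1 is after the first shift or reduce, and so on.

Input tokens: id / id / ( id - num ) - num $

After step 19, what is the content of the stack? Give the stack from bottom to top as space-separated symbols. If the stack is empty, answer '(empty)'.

Step 1: shift id. Stack=[id] ptr=1 lookahead=/ remaining=[/ id / ( id - num ) - num $]
Step 2: reduce F->id. Stack=[F] ptr=1 lookahead=/ remaining=[/ id / ( id - num ) - num $]
Step 3: reduce T->F. Stack=[T] ptr=1 lookahead=/ remaining=[/ id / ( id - num ) - num $]
Step 4: shift /. Stack=[T /] ptr=2 lookahead=id remaining=[id / ( id - num ) - num $]
Step 5: shift id. Stack=[T / id] ptr=3 lookahead=/ remaining=[/ ( id - num ) - num $]
Step 6: reduce F->id. Stack=[T / F] ptr=3 lookahead=/ remaining=[/ ( id - num ) - num $]
Step 7: reduce T->T / F. Stack=[T] ptr=3 lookahead=/ remaining=[/ ( id - num ) - num $]
Step 8: shift /. Stack=[T /] ptr=4 lookahead=( remaining=[( id - num ) - num $]
Step 9: shift (. Stack=[T / (] ptr=5 lookahead=id remaining=[id - num ) - num $]
Step 10: shift id. Stack=[T / ( id] ptr=6 lookahead=- remaining=[- num ) - num $]
Step 11: reduce F->id. Stack=[T / ( F] ptr=6 lookahead=- remaining=[- num ) - num $]
Step 12: reduce T->F. Stack=[T / ( T] ptr=6 lookahead=- remaining=[- num ) - num $]
Step 13: reduce E->T. Stack=[T / ( E] ptr=6 lookahead=- remaining=[- num ) - num $]
Step 14: shift -. Stack=[T / ( E -] ptr=7 lookahead=num remaining=[num ) - num $]
Step 15: shift num. Stack=[T / ( E - num] ptr=8 lookahead=) remaining=[) - num $]
Step 16: reduce F->num. Stack=[T / ( E - F] ptr=8 lookahead=) remaining=[) - num $]
Step 17: reduce T->F. Stack=[T / ( E - T] ptr=8 lookahead=) remaining=[) - num $]
Step 18: reduce E->E - T. Stack=[T / ( E] ptr=8 lookahead=) remaining=[) - num $]
Step 19: shift ). Stack=[T / ( E )] ptr=9 lookahead=- remaining=[- num $]

Answer: T / ( E )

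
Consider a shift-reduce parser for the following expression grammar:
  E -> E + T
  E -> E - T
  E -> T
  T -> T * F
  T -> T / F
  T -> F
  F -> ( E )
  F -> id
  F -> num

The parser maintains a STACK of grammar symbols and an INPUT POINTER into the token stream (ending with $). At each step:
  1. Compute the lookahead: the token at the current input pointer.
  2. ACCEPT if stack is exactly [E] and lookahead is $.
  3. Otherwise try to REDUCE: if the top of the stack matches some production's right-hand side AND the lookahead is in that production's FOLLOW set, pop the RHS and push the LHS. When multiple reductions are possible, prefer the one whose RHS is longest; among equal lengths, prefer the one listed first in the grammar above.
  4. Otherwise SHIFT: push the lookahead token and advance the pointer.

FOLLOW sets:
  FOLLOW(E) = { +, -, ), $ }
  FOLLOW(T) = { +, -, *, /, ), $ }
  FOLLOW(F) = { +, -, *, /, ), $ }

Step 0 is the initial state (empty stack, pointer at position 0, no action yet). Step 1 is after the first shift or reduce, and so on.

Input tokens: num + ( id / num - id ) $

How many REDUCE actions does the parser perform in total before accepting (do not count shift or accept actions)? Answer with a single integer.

Step 1: shift num. Stack=[num] ptr=1 lookahead=+ remaining=[+ ( id / num - id ) $]
Step 2: reduce F->num. Stack=[F] ptr=1 lookahead=+ remaining=[+ ( id / num - id ) $]
Step 3: reduce T->F. Stack=[T] ptr=1 lookahead=+ remaining=[+ ( id / num - id ) $]
Step 4: reduce E->T. Stack=[E] ptr=1 lookahead=+ remaining=[+ ( id / num - id ) $]
Step 5: shift +. Stack=[E +] ptr=2 lookahead=( remaining=[( id / num - id ) $]
Step 6: shift (. Stack=[E + (] ptr=3 lookahead=id remaining=[id / num - id ) $]
Step 7: shift id. Stack=[E + ( id] ptr=4 lookahead=/ remaining=[/ num - id ) $]
Step 8: reduce F->id. Stack=[E + ( F] ptr=4 lookahead=/ remaining=[/ num - id ) $]
Step 9: reduce T->F. Stack=[E + ( T] ptr=4 lookahead=/ remaining=[/ num - id ) $]
Step 10: shift /. Stack=[E + ( T /] ptr=5 lookahead=num remaining=[num - id ) $]
Step 11: shift num. Stack=[E + ( T / num] ptr=6 lookahead=- remaining=[- id ) $]
Step 12: reduce F->num. Stack=[E + ( T / F] ptr=6 lookahead=- remaining=[- id ) $]
Step 13: reduce T->T / F. Stack=[E + ( T] ptr=6 lookahead=- remaining=[- id ) $]
Step 14: reduce E->T. Stack=[E + ( E] ptr=6 lookahead=- remaining=[- id ) $]
Step 15: shift -. Stack=[E + ( E -] ptr=7 lookahead=id remaining=[id ) $]
Step 16: shift id. Stack=[E + ( E - id] ptr=8 lookahead=) remaining=[) $]
Step 17: reduce F->id. Stack=[E + ( E - F] ptr=8 lookahead=) remaining=[) $]
Step 18: reduce T->F. Stack=[E + ( E - T] ptr=8 lookahead=) remaining=[) $]
Step 19: reduce E->E - T. Stack=[E + ( E] ptr=8 lookahead=) remaining=[) $]
Step 20: shift ). Stack=[E + ( E )] ptr=9 lookahead=$ remaining=[$]
Step 21: reduce F->( E ). Stack=[E + F] ptr=9 lookahead=$ remaining=[$]
Step 22: reduce T->F. Stack=[E + T] ptr=9 lookahead=$ remaining=[$]
Step 23: reduce E->E + T. Stack=[E] ptr=9 lookahead=$ remaining=[$]
Step 24: accept. Stack=[E] ptr=9 lookahead=$ remaining=[$]

Answer: 14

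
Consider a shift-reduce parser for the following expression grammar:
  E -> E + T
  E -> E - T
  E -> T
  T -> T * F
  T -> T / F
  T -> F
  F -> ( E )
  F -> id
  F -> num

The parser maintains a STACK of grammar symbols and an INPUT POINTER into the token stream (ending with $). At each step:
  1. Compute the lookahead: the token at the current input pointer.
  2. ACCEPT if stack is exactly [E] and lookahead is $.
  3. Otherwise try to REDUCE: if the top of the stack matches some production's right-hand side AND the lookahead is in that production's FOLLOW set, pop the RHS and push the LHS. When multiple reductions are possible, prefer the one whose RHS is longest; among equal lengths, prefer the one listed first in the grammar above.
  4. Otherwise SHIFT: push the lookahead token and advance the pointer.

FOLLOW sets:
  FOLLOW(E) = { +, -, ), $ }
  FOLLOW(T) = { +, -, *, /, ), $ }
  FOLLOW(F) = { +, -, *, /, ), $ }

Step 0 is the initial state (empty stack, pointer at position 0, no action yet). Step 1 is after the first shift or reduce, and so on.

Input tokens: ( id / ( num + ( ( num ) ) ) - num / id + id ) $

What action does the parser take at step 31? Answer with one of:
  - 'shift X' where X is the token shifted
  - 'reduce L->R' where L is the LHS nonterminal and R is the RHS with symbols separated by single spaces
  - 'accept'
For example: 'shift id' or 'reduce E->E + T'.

Answer: shift num

Derivation:
Step 1: shift (. Stack=[(] ptr=1 lookahead=id remaining=[id / ( num + ( ( num ) ) ) - num / id + id ) $]
Step 2: shift id. Stack=[( id] ptr=2 lookahead=/ remaining=[/ ( num + ( ( num ) ) ) - num / id + id ) $]
Step 3: reduce F->id. Stack=[( F] ptr=2 lookahead=/ remaining=[/ ( num + ( ( num ) ) ) - num / id + id ) $]
Step 4: reduce T->F. Stack=[( T] ptr=2 lookahead=/ remaining=[/ ( num + ( ( num ) ) ) - num / id + id ) $]
Step 5: shift /. Stack=[( T /] ptr=3 lookahead=( remaining=[( num + ( ( num ) ) ) - num / id + id ) $]
Step 6: shift (. Stack=[( T / (] ptr=4 lookahead=num remaining=[num + ( ( num ) ) ) - num / id + id ) $]
Step 7: shift num. Stack=[( T / ( num] ptr=5 lookahead=+ remaining=[+ ( ( num ) ) ) - num / id + id ) $]
Step 8: reduce F->num. Stack=[( T / ( F] ptr=5 lookahead=+ remaining=[+ ( ( num ) ) ) - num / id + id ) $]
Step 9: reduce T->F. Stack=[( T / ( T] ptr=5 lookahead=+ remaining=[+ ( ( num ) ) ) - num / id + id ) $]
Step 10: reduce E->T. Stack=[( T / ( E] ptr=5 lookahead=+ remaining=[+ ( ( num ) ) ) - num / id + id ) $]
Step 11: shift +. Stack=[( T / ( E +] ptr=6 lookahead=( remaining=[( ( num ) ) ) - num / id + id ) $]
Step 12: shift (. Stack=[( T / ( E + (] ptr=7 lookahead=( remaining=[( num ) ) ) - num / id + id ) $]
Step 13: shift (. Stack=[( T / ( E + ( (] ptr=8 lookahead=num remaining=[num ) ) ) - num / id + id ) $]
Step 14: shift num. Stack=[( T / ( E + ( ( num] ptr=9 lookahead=) remaining=[) ) ) - num / id + id ) $]
Step 15: reduce F->num. Stack=[( T / ( E + ( ( F] ptr=9 lookahead=) remaining=[) ) ) - num / id + id ) $]
Step 16: reduce T->F. Stack=[( T / ( E + ( ( T] ptr=9 lookahead=) remaining=[) ) ) - num / id + id ) $]
Step 17: reduce E->T. Stack=[( T / ( E + ( ( E] ptr=9 lookahead=) remaining=[) ) ) - num / id + id ) $]
Step 18: shift ). Stack=[( T / ( E + ( ( E )] ptr=10 lookahead=) remaining=[) ) - num / id + id ) $]
Step 19: reduce F->( E ). Stack=[( T / ( E + ( F] ptr=10 lookahead=) remaining=[) ) - num / id + id ) $]
Step 20: reduce T->F. Stack=[( T / ( E + ( T] ptr=10 lookahead=) remaining=[) ) - num / id + id ) $]
Step 21: reduce E->T. Stack=[( T / ( E + ( E] ptr=10 lookahead=) remaining=[) ) - num / id + id ) $]
Step 22: shift ). Stack=[( T / ( E + ( E )] ptr=11 lookahead=) remaining=[) - num / id + id ) $]
Step 23: reduce F->( E ). Stack=[( T / ( E + F] ptr=11 lookahead=) remaining=[) - num / id + id ) $]
Step 24: reduce T->F. Stack=[( T / ( E + T] ptr=11 lookahead=) remaining=[) - num / id + id ) $]
Step 25: reduce E->E + T. Stack=[( T / ( E] ptr=11 lookahead=) remaining=[) - num / id + id ) $]
Step 26: shift ). Stack=[( T / ( E )] ptr=12 lookahead=- remaining=[- num / id + id ) $]
Step 27: reduce F->( E ). Stack=[( T / F] ptr=12 lookahead=- remaining=[- num / id + id ) $]
Step 28: reduce T->T / F. Stack=[( T] ptr=12 lookahead=- remaining=[- num / id + id ) $]
Step 29: reduce E->T. Stack=[( E] ptr=12 lookahead=- remaining=[- num / id + id ) $]
Step 30: shift -. Stack=[( E -] ptr=13 lookahead=num remaining=[num / id + id ) $]
Step 31: shift num. Stack=[( E - num] ptr=14 lookahead=/ remaining=[/ id + id ) $]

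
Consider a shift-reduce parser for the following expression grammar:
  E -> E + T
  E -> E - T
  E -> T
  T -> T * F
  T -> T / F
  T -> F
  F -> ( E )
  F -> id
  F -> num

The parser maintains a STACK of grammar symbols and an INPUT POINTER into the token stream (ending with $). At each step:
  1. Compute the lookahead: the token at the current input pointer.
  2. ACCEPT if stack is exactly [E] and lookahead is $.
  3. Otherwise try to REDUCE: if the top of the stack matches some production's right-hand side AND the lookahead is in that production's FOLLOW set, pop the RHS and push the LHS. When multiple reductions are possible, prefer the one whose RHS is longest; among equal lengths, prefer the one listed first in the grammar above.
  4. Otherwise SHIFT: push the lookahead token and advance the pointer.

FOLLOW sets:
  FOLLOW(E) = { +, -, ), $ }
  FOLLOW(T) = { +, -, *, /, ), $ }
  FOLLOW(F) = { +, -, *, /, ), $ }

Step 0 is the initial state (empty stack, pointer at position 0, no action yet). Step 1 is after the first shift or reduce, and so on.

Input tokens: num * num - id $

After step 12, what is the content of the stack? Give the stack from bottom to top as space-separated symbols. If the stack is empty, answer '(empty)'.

Answer: E - T

Derivation:
Step 1: shift num. Stack=[num] ptr=1 lookahead=* remaining=[* num - id $]
Step 2: reduce F->num. Stack=[F] ptr=1 lookahead=* remaining=[* num - id $]
Step 3: reduce T->F. Stack=[T] ptr=1 lookahead=* remaining=[* num - id $]
Step 4: shift *. Stack=[T *] ptr=2 lookahead=num remaining=[num - id $]
Step 5: shift num. Stack=[T * num] ptr=3 lookahead=- remaining=[- id $]
Step 6: reduce F->num. Stack=[T * F] ptr=3 lookahead=- remaining=[- id $]
Step 7: reduce T->T * F. Stack=[T] ptr=3 lookahead=- remaining=[- id $]
Step 8: reduce E->T. Stack=[E] ptr=3 lookahead=- remaining=[- id $]
Step 9: shift -. Stack=[E -] ptr=4 lookahead=id remaining=[id $]
Step 10: shift id. Stack=[E - id] ptr=5 lookahead=$ remaining=[$]
Step 11: reduce F->id. Stack=[E - F] ptr=5 lookahead=$ remaining=[$]
Step 12: reduce T->F. Stack=[E - T] ptr=5 lookahead=$ remaining=[$]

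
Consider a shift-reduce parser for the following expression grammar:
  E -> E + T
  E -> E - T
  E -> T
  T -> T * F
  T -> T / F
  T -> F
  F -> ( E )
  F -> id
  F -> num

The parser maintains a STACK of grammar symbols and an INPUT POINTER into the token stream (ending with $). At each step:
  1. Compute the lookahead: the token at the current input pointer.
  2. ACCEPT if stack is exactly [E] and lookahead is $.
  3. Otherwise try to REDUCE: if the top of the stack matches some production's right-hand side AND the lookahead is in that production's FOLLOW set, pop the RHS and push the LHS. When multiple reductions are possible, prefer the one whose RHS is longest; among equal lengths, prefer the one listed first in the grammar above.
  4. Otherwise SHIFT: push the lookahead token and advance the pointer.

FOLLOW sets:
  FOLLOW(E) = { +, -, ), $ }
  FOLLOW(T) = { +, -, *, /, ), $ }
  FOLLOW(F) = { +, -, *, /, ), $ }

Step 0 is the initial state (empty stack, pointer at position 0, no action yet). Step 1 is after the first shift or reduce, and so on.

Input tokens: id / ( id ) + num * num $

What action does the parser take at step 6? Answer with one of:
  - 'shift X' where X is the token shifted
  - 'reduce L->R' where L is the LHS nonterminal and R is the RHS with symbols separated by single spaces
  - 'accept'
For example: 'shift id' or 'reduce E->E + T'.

Step 1: shift id. Stack=[id] ptr=1 lookahead=/ remaining=[/ ( id ) + num * num $]
Step 2: reduce F->id. Stack=[F] ptr=1 lookahead=/ remaining=[/ ( id ) + num * num $]
Step 3: reduce T->F. Stack=[T] ptr=1 lookahead=/ remaining=[/ ( id ) + num * num $]
Step 4: shift /. Stack=[T /] ptr=2 lookahead=( remaining=[( id ) + num * num $]
Step 5: shift (. Stack=[T / (] ptr=3 lookahead=id remaining=[id ) + num * num $]
Step 6: shift id. Stack=[T / ( id] ptr=4 lookahead=) remaining=[) + num * num $]

Answer: shift id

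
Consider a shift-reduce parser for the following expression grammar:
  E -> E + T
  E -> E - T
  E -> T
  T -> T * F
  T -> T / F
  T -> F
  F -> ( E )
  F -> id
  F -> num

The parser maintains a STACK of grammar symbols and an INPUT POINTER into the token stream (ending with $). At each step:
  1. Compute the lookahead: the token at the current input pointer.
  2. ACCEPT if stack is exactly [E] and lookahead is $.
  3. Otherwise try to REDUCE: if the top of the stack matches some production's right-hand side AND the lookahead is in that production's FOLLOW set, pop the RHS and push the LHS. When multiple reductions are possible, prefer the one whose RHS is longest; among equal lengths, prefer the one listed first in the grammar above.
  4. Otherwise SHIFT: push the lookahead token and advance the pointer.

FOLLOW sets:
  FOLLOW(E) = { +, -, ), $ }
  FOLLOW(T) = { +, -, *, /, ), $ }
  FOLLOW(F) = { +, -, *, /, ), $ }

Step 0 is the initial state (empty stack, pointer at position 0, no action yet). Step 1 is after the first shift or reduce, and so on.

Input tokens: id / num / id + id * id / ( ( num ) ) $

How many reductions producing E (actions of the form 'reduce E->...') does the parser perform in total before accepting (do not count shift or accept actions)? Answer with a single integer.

Step 1: shift id. Stack=[id] ptr=1 lookahead=/ remaining=[/ num / id + id * id / ( ( num ) ) $]
Step 2: reduce F->id. Stack=[F] ptr=1 lookahead=/ remaining=[/ num / id + id * id / ( ( num ) ) $]
Step 3: reduce T->F. Stack=[T] ptr=1 lookahead=/ remaining=[/ num / id + id * id / ( ( num ) ) $]
Step 4: shift /. Stack=[T /] ptr=2 lookahead=num remaining=[num / id + id * id / ( ( num ) ) $]
Step 5: shift num. Stack=[T / num] ptr=3 lookahead=/ remaining=[/ id + id * id / ( ( num ) ) $]
Step 6: reduce F->num. Stack=[T / F] ptr=3 lookahead=/ remaining=[/ id + id * id / ( ( num ) ) $]
Step 7: reduce T->T / F. Stack=[T] ptr=3 lookahead=/ remaining=[/ id + id * id / ( ( num ) ) $]
Step 8: shift /. Stack=[T /] ptr=4 lookahead=id remaining=[id + id * id / ( ( num ) ) $]
Step 9: shift id. Stack=[T / id] ptr=5 lookahead=+ remaining=[+ id * id / ( ( num ) ) $]
Step 10: reduce F->id. Stack=[T / F] ptr=5 lookahead=+ remaining=[+ id * id / ( ( num ) ) $]
Step 11: reduce T->T / F. Stack=[T] ptr=5 lookahead=+ remaining=[+ id * id / ( ( num ) ) $]
Step 12: reduce E->T. Stack=[E] ptr=5 lookahead=+ remaining=[+ id * id / ( ( num ) ) $]
Step 13: shift +. Stack=[E +] ptr=6 lookahead=id remaining=[id * id / ( ( num ) ) $]
Step 14: shift id. Stack=[E + id] ptr=7 lookahead=* remaining=[* id / ( ( num ) ) $]
Step 15: reduce F->id. Stack=[E + F] ptr=7 lookahead=* remaining=[* id / ( ( num ) ) $]
Step 16: reduce T->F. Stack=[E + T] ptr=7 lookahead=* remaining=[* id / ( ( num ) ) $]
Step 17: shift *. Stack=[E + T *] ptr=8 lookahead=id remaining=[id / ( ( num ) ) $]
Step 18: shift id. Stack=[E + T * id] ptr=9 lookahead=/ remaining=[/ ( ( num ) ) $]
Step 19: reduce F->id. Stack=[E + T * F] ptr=9 lookahead=/ remaining=[/ ( ( num ) ) $]
Step 20: reduce T->T * F. Stack=[E + T] ptr=9 lookahead=/ remaining=[/ ( ( num ) ) $]
Step 21: shift /. Stack=[E + T /] ptr=10 lookahead=( remaining=[( ( num ) ) $]
Step 22: shift (. Stack=[E + T / (] ptr=11 lookahead=( remaining=[( num ) ) $]
Step 23: shift (. Stack=[E + T / ( (] ptr=12 lookahead=num remaining=[num ) ) $]
Step 24: shift num. Stack=[E + T / ( ( num] ptr=13 lookahead=) remaining=[) ) $]
Step 25: reduce F->num. Stack=[E + T / ( ( F] ptr=13 lookahead=) remaining=[) ) $]
Step 26: reduce T->F. Stack=[E + T / ( ( T] ptr=13 lookahead=) remaining=[) ) $]
Step 27: reduce E->T. Stack=[E + T / ( ( E] ptr=13 lookahead=) remaining=[) ) $]
Step 28: shift ). Stack=[E + T / ( ( E )] ptr=14 lookahead=) remaining=[) $]
Step 29: reduce F->( E ). Stack=[E + T / ( F] ptr=14 lookahead=) remaining=[) $]
Step 30: reduce T->F. Stack=[E + T / ( T] ptr=14 lookahead=) remaining=[) $]
Step 31: reduce E->T. Stack=[E + T / ( E] ptr=14 lookahead=) remaining=[) $]
Step 32: shift ). Stack=[E + T / ( E )] ptr=15 lookahead=$ remaining=[$]
Step 33: reduce F->( E ). Stack=[E + T / F] ptr=15 lookahead=$ remaining=[$]
Step 34: reduce T->T / F. Stack=[E + T] ptr=15 lookahead=$ remaining=[$]
Step 35: reduce E->E + T. Stack=[E] ptr=15 lookahead=$ remaining=[$]
Step 36: accept. Stack=[E] ptr=15 lookahead=$ remaining=[$]

Answer: 4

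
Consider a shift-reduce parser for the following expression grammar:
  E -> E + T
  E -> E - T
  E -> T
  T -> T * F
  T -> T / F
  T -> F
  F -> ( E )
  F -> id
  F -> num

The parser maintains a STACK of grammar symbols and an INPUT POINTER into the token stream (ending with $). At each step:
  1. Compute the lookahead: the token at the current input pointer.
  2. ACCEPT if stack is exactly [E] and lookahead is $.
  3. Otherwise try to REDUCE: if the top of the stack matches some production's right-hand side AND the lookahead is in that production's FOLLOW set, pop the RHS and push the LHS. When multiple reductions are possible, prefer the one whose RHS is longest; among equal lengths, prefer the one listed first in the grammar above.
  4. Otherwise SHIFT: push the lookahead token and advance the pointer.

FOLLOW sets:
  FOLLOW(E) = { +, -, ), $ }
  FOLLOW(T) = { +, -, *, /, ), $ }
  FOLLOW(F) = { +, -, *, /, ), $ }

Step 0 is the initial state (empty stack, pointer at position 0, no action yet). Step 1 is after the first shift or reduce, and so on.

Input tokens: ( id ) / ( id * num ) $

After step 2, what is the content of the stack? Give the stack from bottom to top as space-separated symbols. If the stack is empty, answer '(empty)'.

Step 1: shift (. Stack=[(] ptr=1 lookahead=id remaining=[id ) / ( id * num ) $]
Step 2: shift id. Stack=[( id] ptr=2 lookahead=) remaining=[) / ( id * num ) $]

Answer: ( id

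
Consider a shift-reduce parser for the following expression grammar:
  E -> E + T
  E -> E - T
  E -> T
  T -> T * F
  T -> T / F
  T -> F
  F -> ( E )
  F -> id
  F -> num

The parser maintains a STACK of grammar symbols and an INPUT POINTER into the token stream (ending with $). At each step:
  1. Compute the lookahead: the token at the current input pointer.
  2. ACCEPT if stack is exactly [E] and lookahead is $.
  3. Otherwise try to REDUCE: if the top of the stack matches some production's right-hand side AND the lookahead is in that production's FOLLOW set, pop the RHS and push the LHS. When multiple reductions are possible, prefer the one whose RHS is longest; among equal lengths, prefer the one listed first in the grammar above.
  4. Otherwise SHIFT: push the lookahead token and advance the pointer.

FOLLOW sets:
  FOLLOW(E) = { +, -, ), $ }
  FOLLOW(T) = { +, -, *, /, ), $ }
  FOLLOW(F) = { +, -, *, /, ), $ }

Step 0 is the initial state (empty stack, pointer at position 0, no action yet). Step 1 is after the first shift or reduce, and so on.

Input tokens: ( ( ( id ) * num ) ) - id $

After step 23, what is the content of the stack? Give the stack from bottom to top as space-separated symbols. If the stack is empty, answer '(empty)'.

Step 1: shift (. Stack=[(] ptr=1 lookahead=( remaining=[( ( id ) * num ) ) - id $]
Step 2: shift (. Stack=[( (] ptr=2 lookahead=( remaining=[( id ) * num ) ) - id $]
Step 3: shift (. Stack=[( ( (] ptr=3 lookahead=id remaining=[id ) * num ) ) - id $]
Step 4: shift id. Stack=[( ( ( id] ptr=4 lookahead=) remaining=[) * num ) ) - id $]
Step 5: reduce F->id. Stack=[( ( ( F] ptr=4 lookahead=) remaining=[) * num ) ) - id $]
Step 6: reduce T->F. Stack=[( ( ( T] ptr=4 lookahead=) remaining=[) * num ) ) - id $]
Step 7: reduce E->T. Stack=[( ( ( E] ptr=4 lookahead=) remaining=[) * num ) ) - id $]
Step 8: shift ). Stack=[( ( ( E )] ptr=5 lookahead=* remaining=[* num ) ) - id $]
Step 9: reduce F->( E ). Stack=[( ( F] ptr=5 lookahead=* remaining=[* num ) ) - id $]
Step 10: reduce T->F. Stack=[( ( T] ptr=5 lookahead=* remaining=[* num ) ) - id $]
Step 11: shift *. Stack=[( ( T *] ptr=6 lookahead=num remaining=[num ) ) - id $]
Step 12: shift num. Stack=[( ( T * num] ptr=7 lookahead=) remaining=[) ) - id $]
Step 13: reduce F->num. Stack=[( ( T * F] ptr=7 lookahead=) remaining=[) ) - id $]
Step 14: reduce T->T * F. Stack=[( ( T] ptr=7 lookahead=) remaining=[) ) - id $]
Step 15: reduce E->T. Stack=[( ( E] ptr=7 lookahead=) remaining=[) ) - id $]
Step 16: shift ). Stack=[( ( E )] ptr=8 lookahead=) remaining=[) - id $]
Step 17: reduce F->( E ). Stack=[( F] ptr=8 lookahead=) remaining=[) - id $]
Step 18: reduce T->F. Stack=[( T] ptr=8 lookahead=) remaining=[) - id $]
Step 19: reduce E->T. Stack=[( E] ptr=8 lookahead=) remaining=[) - id $]
Step 20: shift ). Stack=[( E )] ptr=9 lookahead=- remaining=[- id $]
Step 21: reduce F->( E ). Stack=[F] ptr=9 lookahead=- remaining=[- id $]
Step 22: reduce T->F. Stack=[T] ptr=9 lookahead=- remaining=[- id $]
Step 23: reduce E->T. Stack=[E] ptr=9 lookahead=- remaining=[- id $]

Answer: E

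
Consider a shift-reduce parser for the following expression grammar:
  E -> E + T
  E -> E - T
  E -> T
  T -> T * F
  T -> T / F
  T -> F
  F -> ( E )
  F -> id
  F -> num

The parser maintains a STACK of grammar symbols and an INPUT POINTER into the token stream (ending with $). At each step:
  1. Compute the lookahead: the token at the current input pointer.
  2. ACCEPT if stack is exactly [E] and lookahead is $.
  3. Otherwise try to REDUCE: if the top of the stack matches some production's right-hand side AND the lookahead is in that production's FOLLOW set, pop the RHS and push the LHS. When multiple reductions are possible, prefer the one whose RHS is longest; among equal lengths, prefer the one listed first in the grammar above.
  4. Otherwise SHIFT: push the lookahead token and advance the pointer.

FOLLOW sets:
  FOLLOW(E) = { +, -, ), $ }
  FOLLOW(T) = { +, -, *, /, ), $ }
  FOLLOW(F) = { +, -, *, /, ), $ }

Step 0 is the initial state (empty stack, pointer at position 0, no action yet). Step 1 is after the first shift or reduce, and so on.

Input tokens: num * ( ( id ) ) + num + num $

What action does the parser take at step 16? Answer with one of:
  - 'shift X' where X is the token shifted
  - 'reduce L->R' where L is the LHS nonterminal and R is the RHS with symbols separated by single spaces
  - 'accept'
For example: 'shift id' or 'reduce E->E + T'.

Answer: reduce F->( E )

Derivation:
Step 1: shift num. Stack=[num] ptr=1 lookahead=* remaining=[* ( ( id ) ) + num + num $]
Step 2: reduce F->num. Stack=[F] ptr=1 lookahead=* remaining=[* ( ( id ) ) + num + num $]
Step 3: reduce T->F. Stack=[T] ptr=1 lookahead=* remaining=[* ( ( id ) ) + num + num $]
Step 4: shift *. Stack=[T *] ptr=2 lookahead=( remaining=[( ( id ) ) + num + num $]
Step 5: shift (. Stack=[T * (] ptr=3 lookahead=( remaining=[( id ) ) + num + num $]
Step 6: shift (. Stack=[T * ( (] ptr=4 lookahead=id remaining=[id ) ) + num + num $]
Step 7: shift id. Stack=[T * ( ( id] ptr=5 lookahead=) remaining=[) ) + num + num $]
Step 8: reduce F->id. Stack=[T * ( ( F] ptr=5 lookahead=) remaining=[) ) + num + num $]
Step 9: reduce T->F. Stack=[T * ( ( T] ptr=5 lookahead=) remaining=[) ) + num + num $]
Step 10: reduce E->T. Stack=[T * ( ( E] ptr=5 lookahead=) remaining=[) ) + num + num $]
Step 11: shift ). Stack=[T * ( ( E )] ptr=6 lookahead=) remaining=[) + num + num $]
Step 12: reduce F->( E ). Stack=[T * ( F] ptr=6 lookahead=) remaining=[) + num + num $]
Step 13: reduce T->F. Stack=[T * ( T] ptr=6 lookahead=) remaining=[) + num + num $]
Step 14: reduce E->T. Stack=[T * ( E] ptr=6 lookahead=) remaining=[) + num + num $]
Step 15: shift ). Stack=[T * ( E )] ptr=7 lookahead=+ remaining=[+ num + num $]
Step 16: reduce F->( E ). Stack=[T * F] ptr=7 lookahead=+ remaining=[+ num + num $]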